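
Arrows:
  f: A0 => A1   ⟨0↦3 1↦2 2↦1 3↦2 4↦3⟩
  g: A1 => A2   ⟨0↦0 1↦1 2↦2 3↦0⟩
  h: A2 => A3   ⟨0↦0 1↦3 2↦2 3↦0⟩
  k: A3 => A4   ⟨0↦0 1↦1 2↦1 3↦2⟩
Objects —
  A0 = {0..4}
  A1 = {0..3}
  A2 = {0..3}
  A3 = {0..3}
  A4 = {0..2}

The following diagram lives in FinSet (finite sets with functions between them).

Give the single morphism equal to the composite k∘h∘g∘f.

  0 f=>3 g=>0 h=>0 k=>0
  1 f=>2 g=>2 h=>2 k=>1
  2 f=>1 g=>1 h=>3 k=>2
  3 f=>2 g=>2 h=>2 k=>1
  4 f=>3 g=>0 h=>0 k=>0
⟦path⟧: ⟨0↦0 1↦1 2↦2 3↦1 4↦0⟩

Answer: ⟨0↦0 1↦1 2↦2 3↦1 4↦0⟩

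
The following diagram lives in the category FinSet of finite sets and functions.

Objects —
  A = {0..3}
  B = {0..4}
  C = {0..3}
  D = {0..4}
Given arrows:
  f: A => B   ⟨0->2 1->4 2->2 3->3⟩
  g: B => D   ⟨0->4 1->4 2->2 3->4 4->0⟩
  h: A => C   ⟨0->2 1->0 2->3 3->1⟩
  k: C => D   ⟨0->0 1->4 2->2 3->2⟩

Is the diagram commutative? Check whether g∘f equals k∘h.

1) trace f;g:
  0 f=>2 g=>2
  1 f=>4 g=>0
  2 f=>2 g=>2
  3 f=>3 g=>4
  composite₁ = ⟨0->2 1->0 2->2 3->4⟩
2) trace h;k:
  0 h=>2 k=>2
  1 h=>0 k=>0
  2 h=>3 k=>2
  3 h=>1 k=>4
  composite₂ = ⟨0->2 1->0 2->2 3->4⟩
Equal? equal; square commutes

Answer: COMMUTES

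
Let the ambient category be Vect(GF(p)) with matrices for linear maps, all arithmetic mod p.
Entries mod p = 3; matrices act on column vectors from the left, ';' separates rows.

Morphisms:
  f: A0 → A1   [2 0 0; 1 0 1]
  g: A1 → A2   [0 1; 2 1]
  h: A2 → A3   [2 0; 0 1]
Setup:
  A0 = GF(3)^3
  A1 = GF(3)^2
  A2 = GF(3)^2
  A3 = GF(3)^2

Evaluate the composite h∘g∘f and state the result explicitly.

  e0=⟨1,0,0⟩ f→⟨2,1⟩ g→⟨1,2⟩ h→⟨2,2⟩
  e1=⟨0,1,0⟩ f→⟨0,0⟩ g→⟨0,0⟩ h→⟨0,0⟩
  e2=⟨0,0,1⟩ f→⟨0,1⟩ g→⟨1,1⟩ h→⟨2,1⟩
⟦path⟧: [2 0 2; 2 0 1]

Answer: [2 0 2; 2 0 1]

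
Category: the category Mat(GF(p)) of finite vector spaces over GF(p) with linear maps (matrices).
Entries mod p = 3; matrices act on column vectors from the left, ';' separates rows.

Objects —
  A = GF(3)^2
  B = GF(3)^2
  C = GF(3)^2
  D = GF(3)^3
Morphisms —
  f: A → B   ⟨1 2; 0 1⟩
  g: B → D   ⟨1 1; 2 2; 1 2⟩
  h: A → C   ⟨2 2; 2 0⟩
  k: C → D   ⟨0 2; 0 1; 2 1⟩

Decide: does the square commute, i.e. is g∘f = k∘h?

Answer: DOES NOT COMMUTE

Derivation:
Path 1 = f;g:
  e0=[1,0] f→[1,0] g→[1,2,1]
  e1=[0,1] f→[2,1] g→[0,0,1]
  ⟦path⟧₁ = ⟨1 0; 2 0; 1 1⟩
Path 2 = h;k:
  e0=[1,0] h→[2,2] k→[1,2,0]
  e1=[0,1] h→[2,0] k→[0,0,1]
  ⟦path⟧₂ = ⟨1 0; 2 0; 0 1⟩
Equal? differ; not commutative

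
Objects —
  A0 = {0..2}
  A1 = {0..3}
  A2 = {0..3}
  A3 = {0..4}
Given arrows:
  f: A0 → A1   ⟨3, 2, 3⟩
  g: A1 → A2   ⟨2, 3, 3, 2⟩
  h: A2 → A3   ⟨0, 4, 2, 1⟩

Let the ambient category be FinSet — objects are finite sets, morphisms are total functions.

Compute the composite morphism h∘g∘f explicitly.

  0 f→3 g→2 h→2
  1 f→2 g→3 h→1
  2 f→3 g→2 h→2
result: ⟨2, 1, 2⟩

Answer: ⟨2, 1, 2⟩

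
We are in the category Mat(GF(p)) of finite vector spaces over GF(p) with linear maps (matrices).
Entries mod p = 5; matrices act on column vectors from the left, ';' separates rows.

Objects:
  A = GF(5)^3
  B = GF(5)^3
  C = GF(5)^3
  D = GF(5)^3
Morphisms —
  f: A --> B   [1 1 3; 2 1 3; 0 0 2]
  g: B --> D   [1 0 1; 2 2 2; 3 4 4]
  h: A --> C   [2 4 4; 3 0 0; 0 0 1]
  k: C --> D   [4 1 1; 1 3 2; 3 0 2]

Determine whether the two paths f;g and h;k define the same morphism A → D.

1) trace f;g:
  e0=(1,0,0) f-->(1,2,0) g-->(1,1,1)
  e1=(0,1,0) f-->(1,1,0) g-->(1,4,2)
  e2=(0,0,1) f-->(3,3,2) g-->(0,1,4)
  composite₁ = [1 1 0; 1 4 1; 1 2 4]
2) trace h;k:
  e0=(1,0,0) h-->(2,3,0) k-->(1,1,1)
  e1=(0,1,0) h-->(4,0,0) k-->(1,4,2)
  e2=(0,0,1) h-->(4,0,1) k-->(2,1,4)
  composite₂ = [1 1 2; 1 4 1; 1 2 4]
Equal? differ; not commutative

Answer: DOES NOT COMMUTE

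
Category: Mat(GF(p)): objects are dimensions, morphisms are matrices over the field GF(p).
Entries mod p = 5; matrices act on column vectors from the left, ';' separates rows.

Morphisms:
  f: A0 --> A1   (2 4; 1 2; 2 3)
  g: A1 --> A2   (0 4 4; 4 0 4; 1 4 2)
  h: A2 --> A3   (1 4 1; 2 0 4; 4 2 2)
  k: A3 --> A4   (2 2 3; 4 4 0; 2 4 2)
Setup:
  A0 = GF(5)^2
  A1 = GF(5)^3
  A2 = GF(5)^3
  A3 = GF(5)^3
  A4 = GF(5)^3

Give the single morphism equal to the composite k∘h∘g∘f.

  e0=⟨1,0⟩ f-->⟨2,1,2⟩ g-->⟨2,1,0⟩ h-->⟨1,4,0⟩ k-->⟨0,0,3⟩
  e1=⟨0,1⟩ f-->⟨4,2,3⟩ g-->⟨0,3,3⟩ h-->⟨0,2,2⟩ k-->⟨0,3,2⟩
⟦path⟧: (0 0; 0 3; 3 2)

Answer: (0 0; 0 3; 3 2)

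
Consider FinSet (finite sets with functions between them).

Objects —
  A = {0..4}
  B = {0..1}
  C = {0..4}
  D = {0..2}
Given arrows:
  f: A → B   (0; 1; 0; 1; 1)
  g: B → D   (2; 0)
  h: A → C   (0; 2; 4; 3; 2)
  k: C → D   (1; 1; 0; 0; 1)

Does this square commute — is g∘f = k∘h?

Path 1 = f;g:
  0 f→0 g→2
  1 f→1 g→0
  2 f→0 g→2
  3 f→1 g→0
  4 f→1 g→0
  ⟦path⟧₁ = (2; 0; 2; 0; 0)
Path 2 = h;k:
  0 h→0 k→1
  1 h→2 k→0
  2 h→4 k→1
  3 h→3 k→0
  4 h→2 k→0
  ⟦path⟧₂ = (1; 0; 1; 0; 0)
Equal? differ; not commutative

Answer: DOES NOT COMMUTE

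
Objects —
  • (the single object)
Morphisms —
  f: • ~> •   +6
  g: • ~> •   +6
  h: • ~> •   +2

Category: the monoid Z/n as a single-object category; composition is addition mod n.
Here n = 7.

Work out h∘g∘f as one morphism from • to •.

Answer: +0

Work:
  0 +6≡6 +6≡5 +2≡0  (mod 7)
⟦path⟧: +0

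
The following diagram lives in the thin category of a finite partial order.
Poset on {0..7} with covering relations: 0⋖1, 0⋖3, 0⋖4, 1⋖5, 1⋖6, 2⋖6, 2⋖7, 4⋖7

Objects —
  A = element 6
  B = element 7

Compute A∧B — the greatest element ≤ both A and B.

Answer: NO MEET EXISTS

Trace:
Lower bounds of A=6 and B=7: {0,2}
  maximal lower bounds 0 and 2 are incomparable: neither 0<=2 nor 2<=0
→ no greatest lower bound exists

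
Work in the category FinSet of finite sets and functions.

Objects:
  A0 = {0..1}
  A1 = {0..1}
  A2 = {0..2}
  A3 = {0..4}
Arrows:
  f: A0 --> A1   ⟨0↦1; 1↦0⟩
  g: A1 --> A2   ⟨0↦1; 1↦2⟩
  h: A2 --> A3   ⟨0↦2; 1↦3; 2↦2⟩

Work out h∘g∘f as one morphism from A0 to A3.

  0 f-->1 g-->2 h-->2
  1 f-->0 g-->1 h-->3
composite: ⟨0↦2; 1↦3⟩

Answer: ⟨0↦2; 1↦3⟩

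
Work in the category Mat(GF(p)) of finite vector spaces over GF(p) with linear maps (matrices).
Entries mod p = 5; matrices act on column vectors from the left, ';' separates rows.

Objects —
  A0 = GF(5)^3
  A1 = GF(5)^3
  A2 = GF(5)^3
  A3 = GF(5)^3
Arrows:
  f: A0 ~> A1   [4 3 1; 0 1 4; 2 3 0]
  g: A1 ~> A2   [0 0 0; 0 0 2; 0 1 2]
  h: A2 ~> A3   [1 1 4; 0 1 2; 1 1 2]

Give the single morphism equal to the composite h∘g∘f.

  e0=[1,0,0] f~>[4,0,2] g~>[0,4,4] h~>[0,2,2]
  e1=[0,1,0] f~>[3,1,3] g~>[0,1,2] h~>[4,0,0]
  e2=[0,0,1] f~>[1,4,0] g~>[0,0,4] h~>[1,3,3]
⟦path⟧: [0 4 1; 2 0 3; 2 0 3]

Answer: [0 4 1; 2 0 3; 2 0 3]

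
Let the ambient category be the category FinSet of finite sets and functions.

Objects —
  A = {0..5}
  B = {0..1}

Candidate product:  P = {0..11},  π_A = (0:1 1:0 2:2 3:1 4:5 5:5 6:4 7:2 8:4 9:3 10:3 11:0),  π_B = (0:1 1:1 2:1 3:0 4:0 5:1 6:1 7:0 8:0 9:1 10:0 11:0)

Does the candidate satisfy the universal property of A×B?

|A|·|B| = 6·2 = 12;  |P| = 12
Check the pairing map k ↦ (π_A(k), π_B(k)):
  0 : (1,1)
  1 : (0,1)
  2 : (2,1)
  3 : (1,0)
  4 : (5,0)
  5 : (5,1)
  6 : (4,1)
  7 : (2,0)
  8 : (4,0)
  9 : (3,1)
  10 : (3,0)
  11 : (0,0)
distinct pairs in image: 12 / 12 needed
  → bijection onto A×B; projections well-typed.

Answer: VALID PRODUCT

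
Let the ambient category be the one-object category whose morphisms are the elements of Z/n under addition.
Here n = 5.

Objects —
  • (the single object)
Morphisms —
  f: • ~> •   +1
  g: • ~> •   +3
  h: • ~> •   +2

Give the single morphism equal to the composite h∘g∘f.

  0 +1≡1 +3≡4 +2≡1  (mod 5)
⟦path⟧: +1

Answer: +1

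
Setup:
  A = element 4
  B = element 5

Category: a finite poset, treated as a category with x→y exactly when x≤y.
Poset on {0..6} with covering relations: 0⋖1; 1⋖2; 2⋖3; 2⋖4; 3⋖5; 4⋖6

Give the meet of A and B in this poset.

Common predecessors of 4,5: {0,1,2}
  0 <= 2
  1 <= 2
  2 <= 2
glb = 2

Answer: A∧B = 2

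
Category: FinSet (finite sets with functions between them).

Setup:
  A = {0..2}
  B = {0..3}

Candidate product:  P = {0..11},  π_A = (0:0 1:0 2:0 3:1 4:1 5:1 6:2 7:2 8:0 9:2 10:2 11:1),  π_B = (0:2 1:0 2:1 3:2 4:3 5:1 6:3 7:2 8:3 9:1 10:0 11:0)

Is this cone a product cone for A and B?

Answer: VALID PRODUCT

Derivation:
|A|·|B| = 3·4 = 12;  |P| = 12
Check the pairing map k ↦ (π_A(k), π_B(k)):
  0 : (0,2)
  1 : (0,0)
  2 : (0,1)
  3 : (1,2)
  4 : (1,3)
  5 : (1,1)
  6 : (2,3)
  7 : (2,2)
  8 : (0,3)
  9 : (2,1)
  10 : (2,0)
  11 : (1,0)
distinct pairs in image: 12 / 12 needed
  → bijection onto A×B; projections well-typed.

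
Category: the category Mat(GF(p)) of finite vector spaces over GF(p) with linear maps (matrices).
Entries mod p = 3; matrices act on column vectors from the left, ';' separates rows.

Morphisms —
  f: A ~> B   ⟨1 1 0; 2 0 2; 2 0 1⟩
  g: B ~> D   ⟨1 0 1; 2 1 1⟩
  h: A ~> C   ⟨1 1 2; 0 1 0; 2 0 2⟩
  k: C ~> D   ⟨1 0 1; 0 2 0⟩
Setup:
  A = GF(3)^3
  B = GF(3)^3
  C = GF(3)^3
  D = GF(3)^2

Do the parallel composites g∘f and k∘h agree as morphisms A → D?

Answer: COMMUTES

Derivation:
Along f;g (path 1):
  e0=⟨1,0,0⟩ f~>⟨1,2,2⟩ g~>⟨0,0⟩
  e1=⟨0,1,0⟩ f~>⟨1,0,0⟩ g~>⟨1,2⟩
  e2=⟨0,0,1⟩ f~>⟨0,2,1⟩ g~>⟨1,0⟩
  result₁ = ⟨0 1 1; 0 2 0⟩
Along h;k (path 2):
  e0=⟨1,0,0⟩ h~>⟨1,0,2⟩ k~>⟨0,0⟩
  e1=⟨0,1,0⟩ h~>⟨1,1,0⟩ k~>⟨1,2⟩
  e2=⟨0,0,1⟩ h~>⟨2,0,2⟩ k~>⟨1,0⟩
  result₂ = ⟨0 1 1; 0 2 0⟩
Equal? same morphism ✓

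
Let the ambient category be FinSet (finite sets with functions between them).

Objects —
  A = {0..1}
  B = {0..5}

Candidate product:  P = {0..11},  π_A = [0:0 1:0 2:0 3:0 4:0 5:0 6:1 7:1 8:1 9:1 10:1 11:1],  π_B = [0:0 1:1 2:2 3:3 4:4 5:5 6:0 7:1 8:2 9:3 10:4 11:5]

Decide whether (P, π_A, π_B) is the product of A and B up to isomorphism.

|A|·|B| = 2·6 = 12;  |P| = 12
Check the pairing map k ↦ (π_A(k), π_B(k)):
  0 : (0,0)
  1 : (0,1)
  2 : (0,2)
  3 : (0,3)
  4 : (0,4)
  5 : (0,5)
  6 : (1,0)
  7 : (1,1)
  8 : (1,2)
  9 : (1,3)
  10 : (1,4)
  11 : (1,5)
distinct pairs in image: 12 / 12 needed
  → bijection onto A×B; projections well-typed.

Answer: VALID PRODUCT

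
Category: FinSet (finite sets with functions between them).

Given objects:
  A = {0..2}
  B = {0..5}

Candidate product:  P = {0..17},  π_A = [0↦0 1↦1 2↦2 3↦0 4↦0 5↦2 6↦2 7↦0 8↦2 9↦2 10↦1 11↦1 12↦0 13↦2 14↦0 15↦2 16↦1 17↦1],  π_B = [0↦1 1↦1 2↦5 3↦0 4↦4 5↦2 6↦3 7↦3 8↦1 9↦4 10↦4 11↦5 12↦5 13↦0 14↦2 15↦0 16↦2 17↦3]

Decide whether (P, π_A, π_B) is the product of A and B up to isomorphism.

|A|·|B| = 3·6 = 18;  |P| = 18
Check the pairing map k ↦ (π_A(k), π_B(k)):
  0 ↦ (0,1)
  1 ↦ (1,1)
  2 ↦ (2,5)
  3 ↦ (0,0)
  4 ↦ (0,4)
  5 ↦ (2,2)
  6 ↦ (2,3)
  7 ↦ (0,3)
  8 ↦ (2,1)
  9 ↦ (2,4)
  10 ↦ (1,4)
  11 ↦ (1,5)
  12 ↦ (0,5)
  13 ↦ (2,0)
  14 ↦ (0,2)
  15 ↦ (2,0)  ✗ repeats pair of k=13
  16 ↦ (1,2)
  17 ↦ (1,3)
distinct pairs in image: 17 / 18 needed
  → (2,0) hit at k=13 and k=15

Answer: NOT A VALID PRODUCT — duplicate pair at indices 13,15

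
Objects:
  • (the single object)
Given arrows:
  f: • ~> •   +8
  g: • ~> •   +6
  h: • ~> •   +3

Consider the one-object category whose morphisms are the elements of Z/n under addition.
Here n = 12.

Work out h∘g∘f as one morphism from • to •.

  0 +8≡8 +6≡2 +3≡5  (mod 12)
result: +5

Answer: +5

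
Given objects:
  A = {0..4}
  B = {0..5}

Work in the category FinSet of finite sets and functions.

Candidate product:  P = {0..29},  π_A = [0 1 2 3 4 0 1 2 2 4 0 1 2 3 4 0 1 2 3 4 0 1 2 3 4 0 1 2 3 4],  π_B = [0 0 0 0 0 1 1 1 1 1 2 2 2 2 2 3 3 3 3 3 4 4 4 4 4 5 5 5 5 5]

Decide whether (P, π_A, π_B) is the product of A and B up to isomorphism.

|A|·|B| = 5·6 = 30;  |P| = 30
Check the pairing map k ↦ (π_A(k), π_B(k)):
  0 : (0,0)
  1 : (1,0)
  2 : (2,0)
  3 : (3,0)
  4 : (4,0)
  5 : (0,1)
  6 : (1,1)
  7 : (2,1)
  8 : (2,1)  ✗ repeats pair of k=7
  9 : (4,1)
  10 : (0,2)
  11 : (1,2)
  12 : (2,2)
  13 : (3,2)
  14 : (4,2)
  15 : (0,3)
  16 : (1,3)
  17 : (2,3)
  18 : (3,3)
  19 : (4,3)
  20 : (0,4)
  21 : (1,4)
  22 : (2,4)
  23 : (3,4)
  24 : (4,4)
  25 : (0,5)
  26 : (1,5)
  27 : (2,5)
  28 : (3,5)
  29 : (4,5)
distinct pairs in image: 29 / 30 needed
  → (2,1) hit at k=7 and k=8

Answer: NOT A VALID PRODUCT — duplicate pair at indices 7,8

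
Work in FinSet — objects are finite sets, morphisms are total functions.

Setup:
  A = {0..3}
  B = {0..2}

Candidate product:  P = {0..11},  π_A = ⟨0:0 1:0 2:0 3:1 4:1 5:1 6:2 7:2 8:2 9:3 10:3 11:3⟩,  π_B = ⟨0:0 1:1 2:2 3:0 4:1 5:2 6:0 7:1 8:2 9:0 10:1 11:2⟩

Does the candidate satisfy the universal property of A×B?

Answer: VALID PRODUCT

Work:
|A|·|B| = 4·3 = 12;  |P| = 12
Check the pairing map k ↦ (π_A(k), π_B(k)):
  0 : (0,0)
  1 : (0,1)
  2 : (0,2)
  3 : (1,0)
  4 : (1,1)
  5 : (1,2)
  6 : (2,0)
  7 : (2,1)
  8 : (2,2)
  9 : (3,0)
  10 : (3,1)
  11 : (3,2)
distinct pairs in image: 12 / 12 needed
  → bijection onto A×B; projections well-typed.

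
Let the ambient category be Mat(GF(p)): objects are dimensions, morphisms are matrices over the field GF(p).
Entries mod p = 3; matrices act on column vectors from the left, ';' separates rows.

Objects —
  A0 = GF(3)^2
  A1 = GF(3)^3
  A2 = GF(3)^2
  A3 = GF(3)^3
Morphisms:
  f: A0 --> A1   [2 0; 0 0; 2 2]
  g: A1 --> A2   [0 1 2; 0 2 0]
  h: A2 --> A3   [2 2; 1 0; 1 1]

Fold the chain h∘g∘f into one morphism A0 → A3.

  e0=(1,0) f-->(2,0,2) g-->(1,0) h-->(2,1,1)
  e1=(0,1) f-->(0,0,2) g-->(1,0) h-->(2,1,1)
composite: [2 2; 1 1; 1 1]

Answer: [2 2; 1 1; 1 1]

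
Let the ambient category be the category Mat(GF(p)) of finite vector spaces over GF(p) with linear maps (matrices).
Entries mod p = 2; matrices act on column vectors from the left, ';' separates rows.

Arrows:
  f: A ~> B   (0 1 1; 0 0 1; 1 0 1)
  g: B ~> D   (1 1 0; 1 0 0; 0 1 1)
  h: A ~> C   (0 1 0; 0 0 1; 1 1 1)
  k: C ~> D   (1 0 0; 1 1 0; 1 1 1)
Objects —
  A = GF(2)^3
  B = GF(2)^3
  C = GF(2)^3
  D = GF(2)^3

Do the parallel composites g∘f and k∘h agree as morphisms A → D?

1) trace f;g:
  e0=[1,0,0] f~>[0,0,1] g~>[0,0,1]
  e1=[0,1,0] f~>[1,0,0] g~>[1,1,0]
  e2=[0,0,1] f~>[1,1,1] g~>[0,1,0]
  result₁ = (0 1 0; 0 1 1; 1 0 0)
2) trace h;k:
  e0=[1,0,0] h~>[0,0,1] k~>[0,0,1]
  e1=[0,1,0] h~>[1,0,1] k~>[1,1,0]
  e2=[0,0,1] h~>[0,1,1] k~>[0,1,0]
  result₂ = (0 1 0; 0 1 1; 1 0 0)
Equal? equal; square commutes

Answer: COMMUTES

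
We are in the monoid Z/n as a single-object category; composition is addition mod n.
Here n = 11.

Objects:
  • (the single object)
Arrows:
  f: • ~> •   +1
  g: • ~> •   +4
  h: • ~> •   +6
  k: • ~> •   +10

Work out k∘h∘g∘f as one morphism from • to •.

  0 +1≡1 +4≡5 +6≡0 +10≡10  (mod 11)
result: +10

Answer: +10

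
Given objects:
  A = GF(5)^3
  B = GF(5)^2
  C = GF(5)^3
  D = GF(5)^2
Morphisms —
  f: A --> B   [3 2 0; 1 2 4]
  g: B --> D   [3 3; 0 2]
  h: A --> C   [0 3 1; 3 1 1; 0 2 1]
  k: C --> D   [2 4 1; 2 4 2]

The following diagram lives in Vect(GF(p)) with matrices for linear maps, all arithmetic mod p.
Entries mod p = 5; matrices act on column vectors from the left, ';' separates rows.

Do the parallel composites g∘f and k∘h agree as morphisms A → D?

Path 1 = f;g:
  e0=[1,0,0] f-->[3,1] g-->[2,2]
  e1=[0,1,0] f-->[2,2] g-->[2,4]
  e2=[0,0,1] f-->[0,4] g-->[2,3]
  ⟦path⟧₁ = [2 2 2; 2 4 3]
Path 2 = h;k:
  e0=[1,0,0] h-->[0,3,0] k-->[2,2]
  e1=[0,1,0] h-->[3,1,2] k-->[2,4]
  e2=[0,0,1] h-->[1,1,1] k-->[2,3]
  ⟦path⟧₂ = [2 2 2; 2 4 3]
Equal? YES — commutes

Answer: COMMUTES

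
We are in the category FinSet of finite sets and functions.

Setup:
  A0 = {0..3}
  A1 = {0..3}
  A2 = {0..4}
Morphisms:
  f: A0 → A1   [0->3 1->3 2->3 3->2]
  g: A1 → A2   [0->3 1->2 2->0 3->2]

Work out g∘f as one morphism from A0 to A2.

Answer: [0->2 1->2 2->2 3->0]

Trace:
  0 f→3 g→2
  1 f→3 g→2
  2 f→3 g→2
  3 f→2 g→0
⟦path⟧: [0->2 1->2 2->2 3->0]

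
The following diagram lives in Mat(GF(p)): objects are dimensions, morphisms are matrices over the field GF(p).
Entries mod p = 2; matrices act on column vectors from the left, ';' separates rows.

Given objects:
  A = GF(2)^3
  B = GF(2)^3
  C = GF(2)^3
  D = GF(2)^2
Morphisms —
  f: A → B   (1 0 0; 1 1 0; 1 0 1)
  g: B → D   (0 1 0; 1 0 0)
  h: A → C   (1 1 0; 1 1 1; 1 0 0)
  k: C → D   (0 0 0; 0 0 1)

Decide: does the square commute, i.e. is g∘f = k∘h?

Path 1 = f;g:
  e0=[1,0,0] f→[1,1,1] g→[1,1]
  e1=[0,1,0] f→[0,1,0] g→[1,0]
  e2=[0,0,1] f→[0,0,1] g→[0,0]
  result₁ = (1 1 0; 1 0 0)
Path 2 = h;k:
  e0=[1,0,0] h→[1,1,1] k→[0,1]
  e1=[0,1,0] h→[1,1,0] k→[0,0]
  e2=[0,0,1] h→[0,1,0] k→[0,0]
  result₂ = (0 0 0; 1 0 0)
Equal? NO — does not commute

Answer: DOES NOT COMMUTE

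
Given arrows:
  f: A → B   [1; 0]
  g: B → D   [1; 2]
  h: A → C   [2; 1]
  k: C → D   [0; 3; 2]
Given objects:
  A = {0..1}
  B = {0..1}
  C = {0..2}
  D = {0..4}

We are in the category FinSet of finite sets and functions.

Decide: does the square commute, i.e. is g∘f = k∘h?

Answer: DOES NOT COMMUTE

Trace:
Path 1 = f;g:
  0 f→1 g→2
  1 f→0 g→1
  composite₁ = [2; 1]
Path 2 = h;k:
  0 h→2 k→2
  1 h→1 k→3
  composite₂ = [2; 3]
Equal? distinct morphisms ✗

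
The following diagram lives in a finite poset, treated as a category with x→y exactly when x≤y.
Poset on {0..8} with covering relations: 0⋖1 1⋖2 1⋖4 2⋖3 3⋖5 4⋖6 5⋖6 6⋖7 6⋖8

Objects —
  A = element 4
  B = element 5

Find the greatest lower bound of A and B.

Answer: A∧B = 1

Derivation:
Lower bounds of A=4 and B=5: {0,1}
  0 ≤ 1
  1 ≤ 1
glb = 1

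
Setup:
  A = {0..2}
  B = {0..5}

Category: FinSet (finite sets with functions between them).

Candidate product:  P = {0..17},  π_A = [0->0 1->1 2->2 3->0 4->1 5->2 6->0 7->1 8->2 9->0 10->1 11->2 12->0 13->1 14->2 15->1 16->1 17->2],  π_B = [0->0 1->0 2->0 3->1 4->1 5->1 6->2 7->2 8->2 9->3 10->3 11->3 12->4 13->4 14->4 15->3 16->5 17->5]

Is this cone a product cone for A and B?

|A|·|B| = 3·6 = 18;  |P| = 18
Check the pairing map k ↦ (π_A(k), π_B(k)):
  0 -> (0,0)
  1 -> (1,0)
  2 -> (2,0)
  3 -> (0,1)
  4 -> (1,1)
  5 -> (2,1)
  6 -> (0,2)
  7 -> (1,2)
  8 -> (2,2)
  9 -> (0,3)
  10 -> (1,3)
  11 -> (2,3)
  12 -> (0,4)
  13 -> (1,4)
  14 -> (2,4)
  15 -> (1,3)  ✗ repeats pair of k=10
  16 -> (1,5)
  17 -> (2,5)
distinct pairs in image: 17 / 18 needed
  → (1,3) hit at k=10 and k=15

Answer: NOT A VALID PRODUCT — duplicate pair at indices 10,15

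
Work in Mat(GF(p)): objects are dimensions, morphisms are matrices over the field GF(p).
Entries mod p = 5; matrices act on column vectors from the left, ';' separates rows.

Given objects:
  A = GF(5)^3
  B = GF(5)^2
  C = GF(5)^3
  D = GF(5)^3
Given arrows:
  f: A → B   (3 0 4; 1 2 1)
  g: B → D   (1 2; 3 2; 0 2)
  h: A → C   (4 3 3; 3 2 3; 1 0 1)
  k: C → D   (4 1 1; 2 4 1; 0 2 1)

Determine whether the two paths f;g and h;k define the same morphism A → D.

Path 1 = f;g:
  e0=⟨1,0,0⟩ f→⟨3,1⟩ g→⟨0,1,2⟩
  e1=⟨0,1,0⟩ f→⟨0,2⟩ g→⟨4,4,4⟩
  e2=⟨0,0,1⟩ f→⟨4,1⟩ g→⟨1,4,2⟩
  ⟦path⟧₁ = (0 4 1; 1 4 4; 2 4 2)
Path 2 = h;k:
  e0=⟨1,0,0⟩ h→⟨4,3,1⟩ k→⟨0,1,2⟩
  e1=⟨0,1,0⟩ h→⟨3,2,0⟩ k→⟨4,4,4⟩
  e2=⟨0,0,1⟩ h→⟨3,3,1⟩ k→⟨1,4,2⟩
  ⟦path⟧₂ = (0 4 1; 1 4 4; 2 4 2)
Equal? equal; square commutes

Answer: COMMUTES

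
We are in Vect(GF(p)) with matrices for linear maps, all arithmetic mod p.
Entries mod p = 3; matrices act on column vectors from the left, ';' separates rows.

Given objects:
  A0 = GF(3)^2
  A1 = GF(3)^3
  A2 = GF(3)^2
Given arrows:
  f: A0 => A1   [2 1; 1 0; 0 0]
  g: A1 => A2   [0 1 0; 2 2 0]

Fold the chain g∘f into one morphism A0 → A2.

Answer: [1 0; 0 2]

Work:
  e0=[1,0] f=>[2,1,0] g=>[1,0]
  e1=[0,1] f=>[1,0,0] g=>[0,2]
composite: [1 0; 0 2]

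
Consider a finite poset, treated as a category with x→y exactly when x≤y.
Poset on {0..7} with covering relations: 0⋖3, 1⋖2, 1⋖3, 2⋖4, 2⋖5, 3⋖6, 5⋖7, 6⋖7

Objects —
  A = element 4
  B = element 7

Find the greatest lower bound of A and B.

Answer: A∧B = 2

Trace:
Lower bounds of A=4 and B=7: {1,2}
  1 ⊑ 2
  2 ⊑ 2
glb = 2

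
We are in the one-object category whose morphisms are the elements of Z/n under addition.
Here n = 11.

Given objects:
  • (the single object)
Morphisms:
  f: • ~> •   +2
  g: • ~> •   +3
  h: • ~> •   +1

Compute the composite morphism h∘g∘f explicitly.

  0 +2≡2 +3≡5 +1≡6  (mod 11)
result: +6

Answer: +6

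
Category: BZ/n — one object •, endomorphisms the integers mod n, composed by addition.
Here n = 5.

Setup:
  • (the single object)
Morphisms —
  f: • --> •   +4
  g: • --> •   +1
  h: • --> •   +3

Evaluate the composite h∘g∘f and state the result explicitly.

Answer: +3

Derivation:
  0 +4≡4 +1≡0 +3≡3  (mod 5)
composite: +3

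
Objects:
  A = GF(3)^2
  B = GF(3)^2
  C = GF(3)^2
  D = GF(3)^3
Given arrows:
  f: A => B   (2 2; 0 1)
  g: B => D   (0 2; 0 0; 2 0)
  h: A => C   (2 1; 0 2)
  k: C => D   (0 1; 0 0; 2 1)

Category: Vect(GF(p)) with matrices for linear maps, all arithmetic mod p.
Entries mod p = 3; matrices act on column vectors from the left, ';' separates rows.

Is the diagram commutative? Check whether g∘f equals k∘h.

Answer: COMMUTES

Trace:
1) trace f;g:
  e0=⟨1,0⟩ f=>⟨2,0⟩ g=>⟨0,0,1⟩
  e1=⟨0,1⟩ f=>⟨2,1⟩ g=>⟨2,0,1⟩
  ⟦path⟧₁ = (0 2; 0 0; 1 1)
2) trace h;k:
  e0=⟨1,0⟩ h=>⟨2,0⟩ k=>⟨0,0,1⟩
  e1=⟨0,1⟩ h=>⟨1,2⟩ k=>⟨2,0,1⟩
  ⟦path⟧₂ = (0 2; 0 0; 1 1)
Equal? YES — commutes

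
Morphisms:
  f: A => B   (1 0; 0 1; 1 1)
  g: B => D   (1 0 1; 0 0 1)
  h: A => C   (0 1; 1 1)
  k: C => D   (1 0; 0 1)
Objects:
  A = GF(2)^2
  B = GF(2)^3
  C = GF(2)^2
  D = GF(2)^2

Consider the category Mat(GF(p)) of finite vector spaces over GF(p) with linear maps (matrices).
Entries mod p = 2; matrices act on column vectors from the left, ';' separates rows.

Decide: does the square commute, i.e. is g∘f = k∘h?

Answer: COMMUTES

Derivation:
1) trace f;g:
  e0=[1,0] f=>[1,0,1] g=>[0,1]
  e1=[0,1] f=>[0,1,1] g=>[1,1]
  ⟦path⟧₁ = (0 1; 1 1)
2) trace h;k:
  e0=[1,0] h=>[0,1] k=>[0,1]
  e1=[0,1] h=>[1,1] k=>[1,1]
  ⟦path⟧₂ = (0 1; 1 1)
Equal? equal; square commutes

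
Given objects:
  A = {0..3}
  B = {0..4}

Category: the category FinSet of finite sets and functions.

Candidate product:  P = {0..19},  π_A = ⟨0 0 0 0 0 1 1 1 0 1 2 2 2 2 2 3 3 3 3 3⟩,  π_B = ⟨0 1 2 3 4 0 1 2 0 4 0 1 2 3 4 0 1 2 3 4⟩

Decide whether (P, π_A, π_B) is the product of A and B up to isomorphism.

|A|·|B| = 4·5 = 20;  |P| = 20
Check the pairing map k ↦ (π_A(k), π_B(k)):
  0 : (0,0)
  1 : (0,1)
  2 : (0,2)
  3 : (0,3)
  4 : (0,4)
  5 : (1,0)
  6 : (1,1)
  7 : (1,2)
  8 : (0,0)  ✗ repeats pair of k=0
  9 : (1,4)
  10 : (2,0)
  11 : (2,1)
  12 : (2,2)
  13 : (2,3)
  14 : (2,4)
  15 : (3,0)
  16 : (3,1)
  17 : (3,2)
  18 : (3,3)
  19 : (3,4)
distinct pairs in image: 19 / 20 needed
  → (0,0) hit at k=0 and k=8

Answer: NOT A VALID PRODUCT — duplicate pair at indices 0,8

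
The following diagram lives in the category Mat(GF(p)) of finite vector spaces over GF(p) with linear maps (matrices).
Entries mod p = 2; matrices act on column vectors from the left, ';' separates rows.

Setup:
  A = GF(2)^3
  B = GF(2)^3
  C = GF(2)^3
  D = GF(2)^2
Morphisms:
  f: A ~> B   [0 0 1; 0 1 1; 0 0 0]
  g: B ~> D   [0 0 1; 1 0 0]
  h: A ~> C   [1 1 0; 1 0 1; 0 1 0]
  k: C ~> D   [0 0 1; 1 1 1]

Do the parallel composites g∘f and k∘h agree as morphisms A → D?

Along f;g (path 1):
  e0=(1,0,0) f~>(0,0,0) g~>(0,0)
  e1=(0,1,0) f~>(0,1,0) g~>(0,0)
  e2=(0,0,1) f~>(1,1,0) g~>(0,1)
  composite₁ = [0 0 0; 0 0 1]
Along h;k (path 2):
  e0=(1,0,0) h~>(1,1,0) k~>(0,0)
  e1=(0,1,0) h~>(1,0,1) k~>(1,0)
  e2=(0,0,1) h~>(0,1,0) k~>(0,1)
  composite₂ = [0 1 0; 0 0 1]
Equal? differ; not commutative

Answer: DOES NOT COMMUTE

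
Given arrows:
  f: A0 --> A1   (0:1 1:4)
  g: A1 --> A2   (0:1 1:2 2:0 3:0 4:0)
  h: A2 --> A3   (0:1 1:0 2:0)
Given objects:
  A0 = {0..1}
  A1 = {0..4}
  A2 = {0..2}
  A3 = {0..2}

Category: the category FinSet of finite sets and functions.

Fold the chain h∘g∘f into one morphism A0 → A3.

Answer: (0:0 1:1)

Derivation:
  0 f-->1 g-->2 h-->0
  1 f-->4 g-->0 h-->1
composite: (0:0 1:1)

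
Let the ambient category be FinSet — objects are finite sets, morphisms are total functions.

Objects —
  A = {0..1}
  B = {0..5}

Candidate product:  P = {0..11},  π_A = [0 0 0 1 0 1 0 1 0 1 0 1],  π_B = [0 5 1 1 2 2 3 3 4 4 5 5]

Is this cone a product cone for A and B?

|A|·|B| = 2·6 = 12;  |P| = 12
Check the pairing map k ↦ (π_A(k), π_B(k)):
  0 -> (0,0)
  1 -> (0,5)
  2 -> (0,1)
  3 -> (1,1)
  4 -> (0,2)
  5 -> (1,2)
  6 -> (0,3)
  7 -> (1,3)
  8 -> (0,4)
  9 -> (1,4)
  10 -> (0,5)  ✗ repeats pair of k=1
  11 -> (1,5)
distinct pairs in image: 11 / 12 needed
  → (0,5) hit at k=1 and k=10

Answer: NOT A VALID PRODUCT — duplicate pair at indices 10,1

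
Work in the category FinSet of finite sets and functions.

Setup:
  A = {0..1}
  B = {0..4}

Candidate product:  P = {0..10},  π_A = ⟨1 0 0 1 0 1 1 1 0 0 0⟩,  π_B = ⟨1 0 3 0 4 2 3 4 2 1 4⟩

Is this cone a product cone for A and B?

|A|·|B| = 2·5 = 10;  |P| = 11
  → cardinalities differ; no bijection possible.

Answer: NOT A VALID PRODUCT — |P|=11 ≠ |A|·|B|=10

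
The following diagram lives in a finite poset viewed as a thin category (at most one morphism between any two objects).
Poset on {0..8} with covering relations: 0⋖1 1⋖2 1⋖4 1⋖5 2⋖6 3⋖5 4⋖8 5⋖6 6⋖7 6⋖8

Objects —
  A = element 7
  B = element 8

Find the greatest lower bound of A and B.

{x : x<=A ∧ x<=B} = {0,1,2,3,5,6}  (A=7, B=8)
  0 <= 6
  1 <= 6
  2 <= 6
  3 <= 6
  5 <= 6
  6 <= 6
glb = 6

Answer: A∧B = 6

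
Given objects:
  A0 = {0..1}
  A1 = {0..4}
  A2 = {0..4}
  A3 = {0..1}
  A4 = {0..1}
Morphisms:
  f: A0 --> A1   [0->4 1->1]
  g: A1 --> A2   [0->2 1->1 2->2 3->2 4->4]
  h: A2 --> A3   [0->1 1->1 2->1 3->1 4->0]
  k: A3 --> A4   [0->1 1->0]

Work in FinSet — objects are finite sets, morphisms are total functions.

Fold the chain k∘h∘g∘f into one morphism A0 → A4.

  0 f-->4 g-->4 h-->0 k-->1
  1 f-->1 g-->1 h-->1 k-->0
result: [0->1 1->0]

Answer: [0->1 1->0]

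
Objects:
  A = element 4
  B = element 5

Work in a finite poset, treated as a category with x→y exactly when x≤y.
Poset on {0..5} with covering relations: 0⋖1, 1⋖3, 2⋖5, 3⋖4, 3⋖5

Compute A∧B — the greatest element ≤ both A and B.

Answer: A∧B = 3

Work:
Lower bounds of A=4 and B=5: {0,1,3}
  0 ≤ 3
  1 ≤ 3
  3 ≤ 3
glb = 3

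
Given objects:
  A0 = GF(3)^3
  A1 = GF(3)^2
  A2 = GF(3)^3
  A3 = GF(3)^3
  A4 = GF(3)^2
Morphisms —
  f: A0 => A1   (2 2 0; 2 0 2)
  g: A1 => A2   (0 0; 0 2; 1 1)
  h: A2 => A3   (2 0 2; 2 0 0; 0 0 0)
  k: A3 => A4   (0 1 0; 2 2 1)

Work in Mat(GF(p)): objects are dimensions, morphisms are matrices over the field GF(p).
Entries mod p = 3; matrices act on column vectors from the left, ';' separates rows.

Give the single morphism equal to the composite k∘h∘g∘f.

Answer: (0 0 0; 1 2 2)

Derivation:
  e0=[1,0,0] f=>[2,2] g=>[0,1,1] h=>[2,0,0] k=>[0,1]
  e1=[0,1,0] f=>[2,0] g=>[0,0,2] h=>[1,0,0] k=>[0,2]
  e2=[0,0,1] f=>[0,2] g=>[0,1,2] h=>[1,0,0] k=>[0,2]
composite: (0 0 0; 1 2 2)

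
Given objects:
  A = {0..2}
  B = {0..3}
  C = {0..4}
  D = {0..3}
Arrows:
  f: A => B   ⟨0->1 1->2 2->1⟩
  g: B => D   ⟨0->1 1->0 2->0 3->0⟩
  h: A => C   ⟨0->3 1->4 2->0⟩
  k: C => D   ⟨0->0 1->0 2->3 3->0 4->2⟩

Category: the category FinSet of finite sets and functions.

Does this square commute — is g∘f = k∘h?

Path 1 = f;g:
  0 f=>1 g=>0
  1 f=>2 g=>0
  2 f=>1 g=>0
  result₁ = ⟨0->0 1->0 2->0⟩
Path 2 = h;k:
  0 h=>3 k=>0
  1 h=>4 k=>2
  2 h=>0 k=>0
  result₂ = ⟨0->0 1->2 2->0⟩
Equal? differ; not commutative

Answer: DOES NOT COMMUTE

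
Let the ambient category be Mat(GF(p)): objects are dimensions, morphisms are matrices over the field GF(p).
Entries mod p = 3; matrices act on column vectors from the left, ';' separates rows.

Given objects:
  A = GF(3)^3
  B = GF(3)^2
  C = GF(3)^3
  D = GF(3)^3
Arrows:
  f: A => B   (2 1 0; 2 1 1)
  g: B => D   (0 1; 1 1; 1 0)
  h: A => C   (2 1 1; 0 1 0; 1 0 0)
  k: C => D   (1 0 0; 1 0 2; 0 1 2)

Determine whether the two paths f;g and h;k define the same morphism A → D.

Along f;g (path 1):
  e0=(1,0,0) f=>(2,2) g=>(2,1,2)
  e1=(0,1,0) f=>(1,1) g=>(1,2,1)
  e2=(0,0,1) f=>(0,1) g=>(1,1,0)
  result₁ = (2 1 1; 1 2 1; 2 1 0)
Along h;k (path 2):
  e0=(1,0,0) h=>(2,0,1) k=>(2,1,2)
  e1=(0,1,0) h=>(1,1,0) k=>(1,1,1)
  e2=(0,0,1) h=>(1,0,0) k=>(1,1,0)
  result₂ = (2 1 1; 1 1 1; 2 1 0)
Equal? distinct morphisms ✗

Answer: DOES NOT COMMUTE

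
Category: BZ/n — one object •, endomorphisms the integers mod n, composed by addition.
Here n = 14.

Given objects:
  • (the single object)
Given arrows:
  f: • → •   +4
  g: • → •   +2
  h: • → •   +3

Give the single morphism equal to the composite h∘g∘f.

  0 +4≡4 +2≡6 +3≡9  (mod 14)
⟦path⟧: +9

Answer: +9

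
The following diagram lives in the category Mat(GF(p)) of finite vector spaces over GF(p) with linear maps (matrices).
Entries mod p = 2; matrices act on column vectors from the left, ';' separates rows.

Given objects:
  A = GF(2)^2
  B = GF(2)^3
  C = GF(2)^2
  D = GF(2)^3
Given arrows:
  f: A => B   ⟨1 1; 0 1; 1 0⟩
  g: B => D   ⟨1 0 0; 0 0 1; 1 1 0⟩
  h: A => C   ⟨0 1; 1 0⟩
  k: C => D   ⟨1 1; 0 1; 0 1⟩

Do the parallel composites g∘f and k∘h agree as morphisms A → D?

Answer: COMMUTES

Work:
Along f;g (path 1):
  e0=[1,0] f=>[1,0,1] g=>[1,1,1]
  e1=[0,1] f=>[1,1,0] g=>[1,0,0]
  composite₁ = ⟨1 1; 1 0; 1 0⟩
Along h;k (path 2):
  e0=[1,0] h=>[0,1] k=>[1,1,1]
  e1=[0,1] h=>[1,0] k=>[1,0,0]
  composite₂ = ⟨1 1; 1 0; 1 0⟩
Equal? YES — commutes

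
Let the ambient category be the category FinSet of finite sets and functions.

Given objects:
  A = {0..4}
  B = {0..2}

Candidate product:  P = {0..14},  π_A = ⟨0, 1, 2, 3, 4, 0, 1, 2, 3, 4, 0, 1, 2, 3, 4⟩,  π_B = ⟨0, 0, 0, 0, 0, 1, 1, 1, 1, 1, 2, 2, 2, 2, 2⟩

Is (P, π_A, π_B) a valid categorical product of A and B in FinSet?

Answer: VALID PRODUCT

Trace:
|A|·|B| = 5·3 = 15;  |P| = 15
Check the pairing map k ↦ (π_A(k), π_B(k)):
  0 ↦ (0,0)
  1 ↦ (1,0)
  2 ↦ (2,0)
  3 ↦ (3,0)
  4 ↦ (4,0)
  5 ↦ (0,1)
  6 ↦ (1,1)
  7 ↦ (2,1)
  8 ↦ (3,1)
  9 ↦ (4,1)
  10 ↦ (0,2)
  11 ↦ (1,2)
  12 ↦ (2,2)
  13 ↦ (3,2)
  14 ↦ (4,2)
distinct pairs in image: 15 / 15 needed
  → bijection onto A×B; projections well-typed.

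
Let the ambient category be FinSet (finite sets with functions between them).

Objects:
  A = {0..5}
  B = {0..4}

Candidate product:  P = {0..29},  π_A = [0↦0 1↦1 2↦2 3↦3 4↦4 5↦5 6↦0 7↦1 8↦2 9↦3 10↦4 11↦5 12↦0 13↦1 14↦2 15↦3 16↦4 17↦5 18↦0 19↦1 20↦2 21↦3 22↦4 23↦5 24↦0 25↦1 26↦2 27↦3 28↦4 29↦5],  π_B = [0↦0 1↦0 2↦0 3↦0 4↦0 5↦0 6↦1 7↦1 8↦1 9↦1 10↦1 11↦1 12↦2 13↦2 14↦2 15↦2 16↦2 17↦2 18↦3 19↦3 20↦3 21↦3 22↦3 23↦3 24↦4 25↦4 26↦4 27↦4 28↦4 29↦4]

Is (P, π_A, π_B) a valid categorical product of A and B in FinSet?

Answer: VALID PRODUCT

Work:
|A|·|B| = 6·5 = 30;  |P| = 30
Check the pairing map k ↦ (π_A(k), π_B(k)):
  0 ↦ (0,0)
  1 ↦ (1,0)
  2 ↦ (2,0)
  3 ↦ (3,0)
  4 ↦ (4,0)
  5 ↦ (5,0)
  6 ↦ (0,1)
  7 ↦ (1,1)
  8 ↦ (2,1)
  9 ↦ (3,1)
  10 ↦ (4,1)
  11 ↦ (5,1)
  12 ↦ (0,2)
  13 ↦ (1,2)
  14 ↦ (2,2)
  15 ↦ (3,2)
  16 ↦ (4,2)
  17 ↦ (5,2)
  18 ↦ (0,3)
  19 ↦ (1,3)
  20 ↦ (2,3)
  21 ↦ (3,3)
  22 ↦ (4,3)
  23 ↦ (5,3)
  24 ↦ (0,4)
  25 ↦ (1,4)
  26 ↦ (2,4)
  27 ↦ (3,4)
  28 ↦ (4,4)
  29 ↦ (5,4)
distinct pairs in image: 30 / 30 needed
  → bijection onto A×B; projections well-typed.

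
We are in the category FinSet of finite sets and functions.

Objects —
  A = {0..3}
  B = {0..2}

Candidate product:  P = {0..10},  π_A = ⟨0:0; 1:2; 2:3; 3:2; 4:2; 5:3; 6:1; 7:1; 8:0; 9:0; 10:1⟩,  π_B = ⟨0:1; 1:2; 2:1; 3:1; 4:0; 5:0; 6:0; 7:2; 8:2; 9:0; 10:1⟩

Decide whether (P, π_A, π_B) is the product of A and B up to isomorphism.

Answer: NOT A VALID PRODUCT — |P|=11 ≠ |A|·|B|=12

Derivation:
|A|·|B| = 4·3 = 12;  |P| = 11
  → cardinalities differ; no bijection possible.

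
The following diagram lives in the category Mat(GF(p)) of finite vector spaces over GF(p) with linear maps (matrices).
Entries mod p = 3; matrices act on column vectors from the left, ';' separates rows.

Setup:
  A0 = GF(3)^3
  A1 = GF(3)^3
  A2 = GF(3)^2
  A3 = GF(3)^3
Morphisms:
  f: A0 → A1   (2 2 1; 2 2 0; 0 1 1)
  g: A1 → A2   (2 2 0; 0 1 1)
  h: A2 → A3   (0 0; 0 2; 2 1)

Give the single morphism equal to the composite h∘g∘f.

  e0=⟨1,0,0⟩ f→⟨2,2,0⟩ g→⟨2,2⟩ h→⟨0,1,0⟩
  e1=⟨0,1,0⟩ f→⟨2,2,1⟩ g→⟨2,0⟩ h→⟨0,0,1⟩
  e2=⟨0,0,1⟩ f→⟨1,0,1⟩ g→⟨2,1⟩ h→⟨0,2,2⟩
composite: (0 0 0; 1 0 2; 0 1 2)

Answer: (0 0 0; 1 0 2; 0 1 2)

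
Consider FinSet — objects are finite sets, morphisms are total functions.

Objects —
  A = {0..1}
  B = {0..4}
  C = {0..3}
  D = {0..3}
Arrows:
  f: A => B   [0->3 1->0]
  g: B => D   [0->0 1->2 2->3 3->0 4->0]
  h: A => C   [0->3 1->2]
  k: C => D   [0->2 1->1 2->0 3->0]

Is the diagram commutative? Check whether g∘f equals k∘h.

1) trace f;g:
  0 f=>3 g=>0
  1 f=>0 g=>0
  result₁ = [0->0 1->0]
2) trace h;k:
  0 h=>3 k=>0
  1 h=>2 k=>0
  result₂ = [0->0 1->0]
Equal? same morphism ✓

Answer: COMMUTES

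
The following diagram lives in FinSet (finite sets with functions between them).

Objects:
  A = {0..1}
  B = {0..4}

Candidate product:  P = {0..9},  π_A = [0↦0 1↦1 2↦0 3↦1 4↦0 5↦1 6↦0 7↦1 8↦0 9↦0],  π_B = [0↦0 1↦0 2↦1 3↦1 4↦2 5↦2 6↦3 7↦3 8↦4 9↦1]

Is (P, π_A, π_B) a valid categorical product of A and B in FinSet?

|A|·|B| = 2·5 = 10;  |P| = 10
Check the pairing map k ↦ (π_A(k), π_B(k)):
  0 ↦ (0,0)
  1 ↦ (1,0)
  2 ↦ (0,1)
  3 ↦ (1,1)
  4 ↦ (0,2)
  5 ↦ (1,2)
  6 ↦ (0,3)
  7 ↦ (1,3)
  8 ↦ (0,4)
  9 ↦ (0,1)  ✗ repeats pair of k=2
distinct pairs in image: 9 / 10 needed
  → (0,1) hit at k=2 and k=9

Answer: NOT A VALID PRODUCT — duplicate pair at indices 2,9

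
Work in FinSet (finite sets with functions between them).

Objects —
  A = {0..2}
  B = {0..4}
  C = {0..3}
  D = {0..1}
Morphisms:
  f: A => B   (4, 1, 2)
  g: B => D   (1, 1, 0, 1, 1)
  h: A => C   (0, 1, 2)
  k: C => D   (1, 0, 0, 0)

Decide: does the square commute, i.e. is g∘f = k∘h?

Path 1 = f;g:
  0 f=>4 g=>1
  1 f=>1 g=>1
  2 f=>2 g=>0
  ⟦path⟧₁ = (1, 1, 0)
Path 2 = h;k:
  0 h=>0 k=>1
  1 h=>1 k=>0
  2 h=>2 k=>0
  ⟦path⟧₂ = (1, 0, 0)
Equal? NO — does not commute

Answer: DOES NOT COMMUTE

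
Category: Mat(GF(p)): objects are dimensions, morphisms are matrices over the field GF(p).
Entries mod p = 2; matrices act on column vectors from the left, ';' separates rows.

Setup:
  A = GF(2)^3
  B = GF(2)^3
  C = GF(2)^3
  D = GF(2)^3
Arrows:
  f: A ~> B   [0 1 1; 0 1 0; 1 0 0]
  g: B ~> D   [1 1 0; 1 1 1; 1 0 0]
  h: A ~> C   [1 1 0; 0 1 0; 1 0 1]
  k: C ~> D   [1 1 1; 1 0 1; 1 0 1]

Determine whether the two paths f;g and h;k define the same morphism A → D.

1) trace f;g:
  e0=⟨1,0,0⟩ f~>⟨0,0,1⟩ g~>⟨0,1,0⟩
  e1=⟨0,1,0⟩ f~>⟨1,1,0⟩ g~>⟨0,0,1⟩
  e2=⟨0,0,1⟩ f~>⟨1,0,0⟩ g~>⟨1,1,1⟩
  composite₁ = [0 0 1; 1 0 1; 0 1 1]
2) trace h;k:
  e0=⟨1,0,0⟩ h~>⟨1,0,1⟩ k~>⟨0,0,0⟩
  e1=⟨0,1,0⟩ h~>⟨1,1,0⟩ k~>⟨0,1,1⟩
  e2=⟨0,0,1⟩ h~>⟨0,0,1⟩ k~>⟨1,1,1⟩
  composite₂ = [0 0 1; 0 1 1; 0 1 1]
Equal? differ; not commutative

Answer: DOES NOT COMMUTE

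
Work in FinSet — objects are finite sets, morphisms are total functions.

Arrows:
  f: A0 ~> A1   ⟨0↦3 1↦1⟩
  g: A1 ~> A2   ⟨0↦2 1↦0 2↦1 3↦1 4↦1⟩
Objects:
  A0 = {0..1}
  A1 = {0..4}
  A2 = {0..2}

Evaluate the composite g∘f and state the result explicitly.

  0 f~>3 g~>1
  1 f~>1 g~>0
result: ⟨0↦1 1↦0⟩

Answer: ⟨0↦1 1↦0⟩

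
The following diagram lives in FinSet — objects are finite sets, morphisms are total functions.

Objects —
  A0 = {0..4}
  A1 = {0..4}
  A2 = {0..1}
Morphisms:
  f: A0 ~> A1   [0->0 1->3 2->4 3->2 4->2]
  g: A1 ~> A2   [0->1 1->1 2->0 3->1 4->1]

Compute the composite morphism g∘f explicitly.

  0 f~>0 g~>1
  1 f~>3 g~>1
  2 f~>4 g~>1
  3 f~>2 g~>0
  4 f~>2 g~>0
⟦path⟧: [0->1 1->1 2->1 3->0 4->0]

Answer: [0->1 1->1 2->1 3->0 4->0]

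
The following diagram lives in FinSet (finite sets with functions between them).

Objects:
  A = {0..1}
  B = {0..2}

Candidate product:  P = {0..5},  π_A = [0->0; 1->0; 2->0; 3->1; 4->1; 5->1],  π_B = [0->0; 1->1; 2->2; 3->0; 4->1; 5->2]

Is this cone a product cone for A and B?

Answer: VALID PRODUCT

Derivation:
|A|·|B| = 2·3 = 6;  |P| = 6
Check the pairing map k ↦ (π_A(k), π_B(k)):
  0 -> (0,0)
  1 -> (0,1)
  2 -> (0,2)
  3 -> (1,0)
  4 -> (1,1)
  5 -> (1,2)
distinct pairs in image: 6 / 6 needed
  → bijection onto A×B; projections well-typed.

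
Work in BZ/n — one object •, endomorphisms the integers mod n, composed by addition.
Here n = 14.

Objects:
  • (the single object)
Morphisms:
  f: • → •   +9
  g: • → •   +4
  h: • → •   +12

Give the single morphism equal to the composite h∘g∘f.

  0 +9≡9 +4≡13 +12≡11  (mod 14)
result: +11

Answer: +11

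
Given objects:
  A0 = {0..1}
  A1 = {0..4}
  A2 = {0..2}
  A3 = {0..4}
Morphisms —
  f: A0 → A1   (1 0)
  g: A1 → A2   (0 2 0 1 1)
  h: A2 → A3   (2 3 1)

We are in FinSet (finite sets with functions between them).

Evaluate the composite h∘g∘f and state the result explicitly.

  0 f→1 g→2 h→1
  1 f→0 g→0 h→2
⟦path⟧: (1 2)

Answer: (1 2)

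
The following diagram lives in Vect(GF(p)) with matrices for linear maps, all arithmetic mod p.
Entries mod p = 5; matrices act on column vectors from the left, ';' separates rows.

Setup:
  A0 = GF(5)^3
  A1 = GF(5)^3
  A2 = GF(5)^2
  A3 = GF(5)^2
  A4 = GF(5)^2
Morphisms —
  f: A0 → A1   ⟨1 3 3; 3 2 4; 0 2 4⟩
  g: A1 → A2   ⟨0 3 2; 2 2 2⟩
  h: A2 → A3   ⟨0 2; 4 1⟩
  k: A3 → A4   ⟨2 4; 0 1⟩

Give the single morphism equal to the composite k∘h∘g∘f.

Answer: ⟨3 2 1; 4 4 2⟩

Trace:
  e0=(1,0,0) f→(1,3,0) g→(4,3) h→(1,4) k→(3,4)
  e1=(0,1,0) f→(3,2,2) g→(0,4) h→(3,4) k→(2,4)
  e2=(0,0,1) f→(3,4,4) g→(0,2) h→(4,2) k→(1,2)
result: ⟨3 2 1; 4 4 2⟩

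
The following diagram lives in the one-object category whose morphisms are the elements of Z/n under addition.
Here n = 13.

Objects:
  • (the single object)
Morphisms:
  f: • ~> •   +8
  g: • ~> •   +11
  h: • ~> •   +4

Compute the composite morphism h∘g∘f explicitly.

Answer: +10

Trace:
  0 +8≡8 +11≡6 +4≡10  (mod 13)
result: +10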